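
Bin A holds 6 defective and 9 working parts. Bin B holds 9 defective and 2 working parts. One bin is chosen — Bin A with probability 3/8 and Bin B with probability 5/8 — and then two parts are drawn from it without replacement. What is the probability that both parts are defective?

285/616

From Bin A: P(both defective) = (6/15)(5/14) = 1/7.
From Bin B: P(both defective) = (9/11)(8/10) = 36/55.
Total probability = (3/8)(1/7) + (5/8)(36/55) = 285/616.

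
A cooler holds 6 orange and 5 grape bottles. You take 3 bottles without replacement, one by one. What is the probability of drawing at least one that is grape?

29/33

P(no grape) = 6/11 × 5/10 × 4/9 = 120/990 = 4/33.
P(at least one) = 1 − 4/33 = 29/33.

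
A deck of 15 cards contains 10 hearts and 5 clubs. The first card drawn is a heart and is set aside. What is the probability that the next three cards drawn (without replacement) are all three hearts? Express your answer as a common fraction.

3/13

With the first card removed, 9 hearts remain out of 14.
P = 9/14 × 8/13 × 7/12 = 504/2184 = 3/13.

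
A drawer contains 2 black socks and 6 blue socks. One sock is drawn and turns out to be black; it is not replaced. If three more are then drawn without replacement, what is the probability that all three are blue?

4/7

After the first draw, 6 of the remaining 7 socks are blue.
P = 6/7 × 5/6 × 4/5 = 120/210 = 4/7.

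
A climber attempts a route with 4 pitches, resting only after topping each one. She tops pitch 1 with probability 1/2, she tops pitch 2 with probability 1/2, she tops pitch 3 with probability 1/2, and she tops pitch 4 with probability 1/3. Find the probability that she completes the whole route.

1/24

The events are sequential, so multiply the conditional probabilities:
P = 1/2 × 1/2 × 1/2 × 1/3 = 1/24.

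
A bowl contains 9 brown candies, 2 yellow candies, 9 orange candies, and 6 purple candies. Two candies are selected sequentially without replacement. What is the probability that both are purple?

P(every draw is purple) = 6/26 × 5/25 = 30/650 = 3/65.

3/65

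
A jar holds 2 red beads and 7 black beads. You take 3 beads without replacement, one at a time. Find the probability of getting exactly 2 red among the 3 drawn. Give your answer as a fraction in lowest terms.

1/12

One ordering (red drawn first) has probability 2/9 × 1/8 × 7/7 = 14/504 = 1/36.
There are C(3,2) = 3 such orderings, each equally likely, so P = 3 × 1/36 = 1/12.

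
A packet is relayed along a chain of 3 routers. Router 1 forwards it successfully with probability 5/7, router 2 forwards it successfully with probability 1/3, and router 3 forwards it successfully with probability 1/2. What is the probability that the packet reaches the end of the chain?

5/42

Multiplying along the chain,
P = 5/7 × 1/3 × 1/2 = 5/42.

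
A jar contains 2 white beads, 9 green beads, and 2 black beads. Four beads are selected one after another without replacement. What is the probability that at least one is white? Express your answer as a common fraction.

7/13

P(no white) = 11/13 × 10/12 × 9/11 × 8/10 = 7920/17160 = 6/13.
P(at least one) = 1 − 6/13 = 7/13.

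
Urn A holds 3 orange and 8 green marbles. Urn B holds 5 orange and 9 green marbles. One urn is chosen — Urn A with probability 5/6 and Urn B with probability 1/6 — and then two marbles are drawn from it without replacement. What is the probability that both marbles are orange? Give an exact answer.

From Urn A: P(both orange) = (3/11)(2/10) = 3/55.
From Urn B: P(both orange) = (5/14)(4/13) = 10/91.
Total probability = (5/6)(3/55) + (1/6)(10/91) = 383/6006.

383/6006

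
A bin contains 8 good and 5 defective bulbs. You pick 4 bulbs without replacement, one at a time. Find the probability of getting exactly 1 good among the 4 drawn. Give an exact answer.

One ordering (good drawn first) has probability 8/13 × 5/12 × 4/11 × 3/10 = 480/17160 = 4/143.
There are C(4,1) = 4 such orderings, each equally likely, so P = 4 × 4/143 = 16/143.

16/143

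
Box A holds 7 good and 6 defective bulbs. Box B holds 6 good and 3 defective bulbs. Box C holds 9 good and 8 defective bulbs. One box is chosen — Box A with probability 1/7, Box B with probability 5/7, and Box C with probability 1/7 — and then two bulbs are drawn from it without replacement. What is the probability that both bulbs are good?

6941/18564

From Box A: P(both good) = (7/13)(6/12) = 7/26.
From Box B: P(both good) = (6/9)(5/8) = 5/12.
From Box C: P(both good) = (9/17)(8/16) = 9/34.
Total probability = (1/7)(7/26) + (5/7)(5/12) + (1/7)(9/34) = 6941/18564.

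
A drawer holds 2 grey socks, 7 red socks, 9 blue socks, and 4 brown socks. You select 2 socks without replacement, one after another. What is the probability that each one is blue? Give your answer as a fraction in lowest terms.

12/77

P(every draw is blue) = 9/22 × 8/21 = 72/462 = 12/77.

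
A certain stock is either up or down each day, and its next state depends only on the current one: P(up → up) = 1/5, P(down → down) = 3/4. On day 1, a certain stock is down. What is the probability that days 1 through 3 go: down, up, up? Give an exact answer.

1/20

Day 1 is given. For each transition, use the conditional probability from the current state:
P(up | down) = 1/4; P(up | up) = 1/5.
P = 1/4 × 1/5 = 1/20.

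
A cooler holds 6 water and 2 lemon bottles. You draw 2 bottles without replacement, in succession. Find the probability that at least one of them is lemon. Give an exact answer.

P(no lemon) = 6/8 × 5/7 = 30/56 = 15/28.
P(at least one) = 1 − 15/28 = 13/28.

13/28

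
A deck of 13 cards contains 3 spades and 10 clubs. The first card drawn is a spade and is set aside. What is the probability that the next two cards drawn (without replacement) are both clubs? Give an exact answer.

After the first draw, 10 of the remaining 12 cards are clubs.
P = 10/12 × 9/11 = 90/132 = 15/22.

15/22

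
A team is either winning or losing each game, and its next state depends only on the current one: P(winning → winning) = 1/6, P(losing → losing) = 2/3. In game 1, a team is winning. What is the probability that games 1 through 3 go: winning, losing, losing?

Game 1 is given. For each transition, use the conditional probability from the current state:
P(losing | winning) = 5/6; P(losing | losing) = 2/3.
P = 5/6 × 2/3 = 10/18 = 5/9.

5/9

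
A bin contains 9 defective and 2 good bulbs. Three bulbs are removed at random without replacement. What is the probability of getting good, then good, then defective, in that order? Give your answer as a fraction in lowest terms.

Chain rule:
P = 2/11 × 1/10 × 9/9 = 18/990 = 1/55.

1/55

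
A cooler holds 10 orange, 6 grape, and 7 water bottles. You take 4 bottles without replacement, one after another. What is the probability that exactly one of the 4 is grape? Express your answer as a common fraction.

816/1771

One ordering (grape drawn first) has probability 6/23 × 17/22 × 16/21 × 15/20 = 24480/212520 = 204/1771.
There are C(4,1) = 4 such orderings, each equally likely, so P = 4 × 204/1771 = 816/1771.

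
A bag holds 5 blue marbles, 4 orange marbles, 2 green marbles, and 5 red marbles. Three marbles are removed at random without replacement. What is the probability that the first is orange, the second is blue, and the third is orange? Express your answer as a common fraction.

Chain rule:
P = 4/16 × 5/15 × 3/14 = 60/3360 = 1/56.

1/56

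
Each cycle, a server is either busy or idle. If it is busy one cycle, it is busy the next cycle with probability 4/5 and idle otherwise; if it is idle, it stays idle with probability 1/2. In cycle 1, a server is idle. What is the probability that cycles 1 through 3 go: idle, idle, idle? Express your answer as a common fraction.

1/4

Cycle 1 is given. For each transition, use the conditional probability from the current state:
P(idle | idle) = 1/2; P(idle | idle) = 1/2.
P = 1/2 × 1/2 = 1/4.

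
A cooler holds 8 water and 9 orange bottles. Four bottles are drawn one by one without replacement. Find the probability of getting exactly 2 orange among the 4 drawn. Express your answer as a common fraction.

One ordering (orange drawn first) has probability 9/17 × 8/16 × 8/15 × 7/14 = 4032/57120 = 6/85.
There are C(4,2) = 6 such orderings, each equally likely, so P = 6 × 6/85 = 36/85.

36/85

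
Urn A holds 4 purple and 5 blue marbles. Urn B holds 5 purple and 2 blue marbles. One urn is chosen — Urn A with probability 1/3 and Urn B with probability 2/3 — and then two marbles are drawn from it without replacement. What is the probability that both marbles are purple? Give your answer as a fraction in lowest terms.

From Urn A: P(both purple) = (4/9)(3/8) = 1/6.
From Urn B: P(both purple) = (5/7)(4/6) = 10/21.
Total probability = (1/3)(1/6) + (2/3)(10/21) = 47/126.

47/126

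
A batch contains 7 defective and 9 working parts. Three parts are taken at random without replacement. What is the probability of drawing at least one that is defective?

P(no defective) = 9/16 × 8/15 × 7/14 = 504/3360 = 3/20.
P(at least one) = 1 − 3/20 = 17/20.

17/20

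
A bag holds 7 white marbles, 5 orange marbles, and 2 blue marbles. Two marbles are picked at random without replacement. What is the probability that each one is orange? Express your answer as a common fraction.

P(all orange) = 5/14 × 4/13 = 20/182 = 10/91.

10/91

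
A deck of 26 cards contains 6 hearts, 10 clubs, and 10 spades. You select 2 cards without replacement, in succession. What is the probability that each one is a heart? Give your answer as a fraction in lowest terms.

3/65

P = 6/26 × 5/25 = 30/650 = 3/65.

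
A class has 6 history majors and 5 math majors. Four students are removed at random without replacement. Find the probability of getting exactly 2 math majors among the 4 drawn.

One ordering (math majors drawn first) has probability 5/11 × 4/10 × 6/9 × 5/8 = 600/7920 = 5/66.
There are C(4,2) = 6 such orderings, each equally likely, so P = 6 × 5/66 = 5/11.

5/11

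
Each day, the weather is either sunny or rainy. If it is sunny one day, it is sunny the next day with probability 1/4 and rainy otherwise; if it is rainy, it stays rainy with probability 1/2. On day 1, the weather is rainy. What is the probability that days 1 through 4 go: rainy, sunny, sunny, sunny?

Day 1 is given. For each transition, use the conditional probability from the current state:
P(sunny | rainy) = 1/2; P(sunny | sunny) = 1/4; P(sunny | sunny) = 1/4.
P = 1/2 × 1/4 × 1/4 = 1/32.

1/32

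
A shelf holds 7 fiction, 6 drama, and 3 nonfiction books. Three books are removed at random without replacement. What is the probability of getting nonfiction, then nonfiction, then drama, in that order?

3/280

Chain rule:
P = 3/16 × 2/15 × 6/14 = 36/3360 = 3/280.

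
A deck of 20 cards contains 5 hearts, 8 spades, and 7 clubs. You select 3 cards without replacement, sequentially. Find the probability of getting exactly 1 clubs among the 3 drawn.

91/190

One ordering (a club drawn first) has probability 7/20 × 13/19 × 12/18 = 1092/6840 = 91/570.
There are C(3,1) = 3 such orderings, each equally likely, so P = 3 × 91/570 = 91/190.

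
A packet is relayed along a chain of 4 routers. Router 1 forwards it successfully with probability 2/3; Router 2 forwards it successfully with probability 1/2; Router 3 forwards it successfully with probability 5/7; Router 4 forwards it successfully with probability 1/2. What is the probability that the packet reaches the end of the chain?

Multiplying along the chain,
P = 2/3 × 1/2 × 5/7 × 1/2 = 10/84 = 5/42.

5/42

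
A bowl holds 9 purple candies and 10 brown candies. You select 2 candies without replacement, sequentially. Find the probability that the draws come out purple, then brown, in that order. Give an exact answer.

Multiply the probability of each draw given the previous ones:
P = 9/19 × 10/18 = 90/342 = 5/19.

5/19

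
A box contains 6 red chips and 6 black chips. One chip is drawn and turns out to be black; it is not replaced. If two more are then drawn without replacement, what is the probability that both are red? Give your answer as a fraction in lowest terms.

After the first draw, 6 of the remaining 11 chips are red.
P = 6/11 × 5/10 = 30/110 = 3/11.

3/11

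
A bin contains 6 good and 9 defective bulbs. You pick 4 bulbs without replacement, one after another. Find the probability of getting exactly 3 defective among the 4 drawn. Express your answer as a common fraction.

One ordering (defective drawn first) has probability 9/15 × 8/14 × 7/13 × 6/12 = 3024/32760 = 6/65.
There are C(4,3) = 4 such orderings, each equally likely, so P = 4 × 6/65 = 24/65.

24/65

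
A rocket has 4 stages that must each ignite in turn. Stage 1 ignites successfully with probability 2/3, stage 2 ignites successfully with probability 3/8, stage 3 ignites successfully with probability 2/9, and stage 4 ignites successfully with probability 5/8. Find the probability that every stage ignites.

5/144

Multiplying along the chain,
P = 2/3 × 3/8 × 2/9 × 5/8 = 60/1728 = 5/144.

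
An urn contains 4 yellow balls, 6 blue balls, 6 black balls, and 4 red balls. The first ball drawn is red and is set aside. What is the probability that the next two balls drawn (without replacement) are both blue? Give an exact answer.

5/57

After the first draw, 6 of the remaining 19 balls are blue.
P = 6/19 × 5/18 = 30/342 = 5/57.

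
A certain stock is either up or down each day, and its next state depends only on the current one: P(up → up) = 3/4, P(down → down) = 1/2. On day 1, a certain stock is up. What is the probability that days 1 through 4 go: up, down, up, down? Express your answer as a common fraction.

Day 1 is given. For each transition, use the conditional probability from the current state:
P(down | up) = 1/4; P(up | down) = 1/2; P(down | up) = 1/4.
P = 1/4 × 1/2 × 1/4 = 1/32.

1/32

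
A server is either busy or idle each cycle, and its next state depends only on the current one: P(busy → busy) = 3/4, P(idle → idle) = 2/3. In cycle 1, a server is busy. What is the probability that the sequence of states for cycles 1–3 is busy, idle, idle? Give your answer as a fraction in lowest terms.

1/6

Cycle 1 is given. For each transition, use the conditional probability from the current state:
P(idle | busy) = 1/4; P(idle | idle) = 2/3.
P = 1/4 × 2/3 = 2/12 = 1/6.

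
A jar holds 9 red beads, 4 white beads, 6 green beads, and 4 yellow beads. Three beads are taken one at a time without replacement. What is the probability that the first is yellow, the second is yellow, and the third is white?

8/1771

Each draw changes the counts, so multiply the conditional probabilities along the sequence:
P = 4/23 × 3/22 × 4/21 = 48/10626 = 8/1771.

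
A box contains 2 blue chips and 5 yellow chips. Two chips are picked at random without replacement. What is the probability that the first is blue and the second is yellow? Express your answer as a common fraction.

Multiply the probability of each draw given the previous ones:
P = 2/7 × 5/6 = 10/42 = 5/21.

5/21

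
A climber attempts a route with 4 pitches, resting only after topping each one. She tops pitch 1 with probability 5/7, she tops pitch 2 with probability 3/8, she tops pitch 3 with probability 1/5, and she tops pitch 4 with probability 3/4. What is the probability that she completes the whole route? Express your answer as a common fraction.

Multiplying along the chain,
P = 5/7 × 3/8 × 1/5 × 3/4 = 45/1120 = 9/224.

9/224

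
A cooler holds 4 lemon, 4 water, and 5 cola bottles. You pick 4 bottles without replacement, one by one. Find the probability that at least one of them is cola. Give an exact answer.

129/143

P(no cola) = 8/13 × 7/12 × 6/11 × 5/10 = 1680/17160 = 14/143.
P(at least one) = 1 − 14/143 = 129/143.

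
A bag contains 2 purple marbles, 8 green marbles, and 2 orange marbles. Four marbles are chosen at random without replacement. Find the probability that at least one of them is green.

494/495

P(no green) = 4/12 × 3/11 × 2/10 × 1/9 = 24/11880 = 1/495.
P(at least one) = 1 − 1/495 = 494/495.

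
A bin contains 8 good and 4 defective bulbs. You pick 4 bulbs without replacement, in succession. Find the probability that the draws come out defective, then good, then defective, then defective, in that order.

8/495

Chain rule:
P = 4/12 × 8/11 × 3/10 × 2/9 = 192/11880 = 8/495.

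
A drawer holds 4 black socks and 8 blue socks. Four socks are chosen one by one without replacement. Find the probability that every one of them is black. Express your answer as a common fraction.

1/495

P(all black) = 4/12 × 3/11 × 2/10 × 1/9 = 24/11880 = 1/495.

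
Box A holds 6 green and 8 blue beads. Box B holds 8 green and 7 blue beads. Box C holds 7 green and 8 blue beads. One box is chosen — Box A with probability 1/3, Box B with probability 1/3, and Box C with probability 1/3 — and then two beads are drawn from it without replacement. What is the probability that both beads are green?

862/4095

From Box A: P(both green) = (6/14)(5/13) = 15/91.
From Box B: P(both green) = (8/15)(7/14) = 4/15.
From Box C: P(both green) = (7/15)(6/14) = 1/5.
Total probability = (1/3)(15/91) + (1/3)(4/15) + (1/3)(1/5) = 862/4095.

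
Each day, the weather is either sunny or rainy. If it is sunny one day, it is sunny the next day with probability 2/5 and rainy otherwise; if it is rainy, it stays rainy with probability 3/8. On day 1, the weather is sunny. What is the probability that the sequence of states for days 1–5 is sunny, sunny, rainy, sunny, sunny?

Day 1 is given. For each transition, use the conditional probability from the current state:
P(sunny | sunny) = 2/5; P(rainy | sunny) = 3/5; P(sunny | rainy) = 5/8; P(sunny | sunny) = 2/5.
P = 2/5 × 3/5 × 5/8 × 2/5 = 60/1000 = 3/50.

3/50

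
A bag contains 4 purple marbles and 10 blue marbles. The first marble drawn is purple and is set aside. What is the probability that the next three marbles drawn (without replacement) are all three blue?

With the first marble removed, 10 blue remain out of 13.
P = 10/13 × 9/12 × 8/11 = 720/1716 = 60/143.

60/143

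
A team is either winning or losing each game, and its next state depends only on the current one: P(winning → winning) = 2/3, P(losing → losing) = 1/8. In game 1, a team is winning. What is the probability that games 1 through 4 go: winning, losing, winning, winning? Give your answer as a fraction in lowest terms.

7/36

Game 1 is given. For each transition, use the conditional probability from the current state:
P(losing | winning) = 1/3; P(winning | losing) = 7/8; P(winning | winning) = 2/3.
P = 1/3 × 7/8 × 2/3 = 14/72 = 7/36.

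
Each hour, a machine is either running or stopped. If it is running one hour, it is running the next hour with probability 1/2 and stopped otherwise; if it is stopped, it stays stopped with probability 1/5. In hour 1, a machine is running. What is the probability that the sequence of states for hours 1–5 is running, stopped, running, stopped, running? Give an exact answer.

Hour 1 is given. For each transition, use the conditional probability from the current state:
P(stopped | running) = 1/2; P(running | stopped) = 4/5; P(stopped | running) = 1/2; P(running | stopped) = 4/5.
P = 1/2 × 4/5 × 1/2 × 4/5 = 16/100 = 4/25.

4/25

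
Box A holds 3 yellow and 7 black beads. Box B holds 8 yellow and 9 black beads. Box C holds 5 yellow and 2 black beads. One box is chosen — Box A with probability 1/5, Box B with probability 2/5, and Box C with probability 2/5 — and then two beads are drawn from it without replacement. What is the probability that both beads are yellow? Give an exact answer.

From Box A: P(both yellow) = (3/10)(2/9) = 1/15.
From Box B: P(both yellow) = (8/17)(7/16) = 7/34.
From Box C: P(both yellow) = (5/7)(4/6) = 10/21.
Total probability = (1/5)(1/15) + (2/5)(7/34) + (2/5)(10/21) = 2554/8925.

2554/8925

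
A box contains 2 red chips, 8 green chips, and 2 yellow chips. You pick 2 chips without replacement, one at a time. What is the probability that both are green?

14/33

P(all green) = 8/12 × 7/11 = 56/132 = 14/33.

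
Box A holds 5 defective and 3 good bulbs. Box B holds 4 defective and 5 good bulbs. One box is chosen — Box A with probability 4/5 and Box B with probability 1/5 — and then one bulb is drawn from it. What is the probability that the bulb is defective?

53/90

From Box A: P(defective) = 5/8.
From Box B: P(defective) = 4/9.
Total probability = (4/5)(5/8) + (1/5)(4/9) = 53/90.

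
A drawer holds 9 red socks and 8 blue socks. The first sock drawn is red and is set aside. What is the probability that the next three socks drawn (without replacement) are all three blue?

1/10

After the first draw, 8 of the remaining 16 socks are blue.
P = 8/16 × 7/15 × 6/14 = 336/3360 = 1/10.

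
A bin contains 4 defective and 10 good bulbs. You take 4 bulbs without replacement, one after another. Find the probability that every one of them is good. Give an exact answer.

30/143

P = 10/14 × 9/13 × 8/12 × 7/11 = 5040/24024 = 30/143.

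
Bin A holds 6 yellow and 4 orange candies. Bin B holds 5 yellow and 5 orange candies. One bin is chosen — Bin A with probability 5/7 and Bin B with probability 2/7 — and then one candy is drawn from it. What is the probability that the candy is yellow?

From Bin A: P(yellow) = 6/10.
From Bin B: P(yellow) = 5/10.
Total probability = (5/7)(6/10) + (2/7)(5/10) = 4/7.

4/7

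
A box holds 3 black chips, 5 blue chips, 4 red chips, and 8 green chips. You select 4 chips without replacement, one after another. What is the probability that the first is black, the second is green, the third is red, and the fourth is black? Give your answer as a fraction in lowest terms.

8/4845

Each draw changes the counts, so multiply the conditional probabilities along the sequence:
P = 3/20 × 8/19 × 4/18 × 2/17 = 192/116280 = 8/4845.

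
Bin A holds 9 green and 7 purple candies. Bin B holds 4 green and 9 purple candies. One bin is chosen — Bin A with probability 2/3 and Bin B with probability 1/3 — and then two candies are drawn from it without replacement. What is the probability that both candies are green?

From Bin A: P(both green) = (9/16)(8/15) = 3/10.
From Bin B: P(both green) = (4/13)(3/12) = 1/13.
Total probability = (2/3)(3/10) + (1/3)(1/13) = 44/195.

44/195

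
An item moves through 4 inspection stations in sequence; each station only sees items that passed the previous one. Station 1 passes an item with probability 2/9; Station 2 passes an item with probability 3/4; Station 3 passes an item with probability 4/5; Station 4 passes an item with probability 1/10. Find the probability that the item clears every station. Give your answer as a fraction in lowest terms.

The events are sequential, so multiply the conditional probabilities:
P = 2/9 × 3/4 × 4/5 × 1/10 = 24/1800 = 1/75.

1/75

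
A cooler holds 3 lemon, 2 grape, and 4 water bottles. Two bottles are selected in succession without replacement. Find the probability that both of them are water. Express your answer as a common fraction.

1/6

P(every draw is water) = 4/9 × 3/8 = 12/72 = 1/6.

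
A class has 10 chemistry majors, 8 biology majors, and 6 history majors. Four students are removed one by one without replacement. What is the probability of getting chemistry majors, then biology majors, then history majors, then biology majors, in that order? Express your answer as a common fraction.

Each draw changes the counts, so multiply the conditional probabilities along the sequence:
P = 10/24 × 8/23 × 6/22 × 7/21 = 3360/255024 = 10/759.

10/759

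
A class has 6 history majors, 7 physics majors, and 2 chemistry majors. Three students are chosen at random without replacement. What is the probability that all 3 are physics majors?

1/13

P(every draw is a physics major) = 7/15 × 6/14 × 5/13 = 210/2730 = 1/13.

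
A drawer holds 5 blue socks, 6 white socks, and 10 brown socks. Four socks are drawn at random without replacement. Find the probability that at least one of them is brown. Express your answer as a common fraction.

377/399

P(no brown) = 11/21 × 10/20 × 9/19 × 8/18 = 7920/143640 = 22/399.
P(at least one) = 1 − 22/399 = 377/399.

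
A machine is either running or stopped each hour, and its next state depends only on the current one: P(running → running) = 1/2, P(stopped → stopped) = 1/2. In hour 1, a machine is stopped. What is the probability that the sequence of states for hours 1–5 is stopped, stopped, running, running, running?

1/16

Hour 1 is given. For each transition, use the conditional probability from the current state:
P(stopped | stopped) = 1/2; P(running | stopped) = 1/2; P(running | running) = 1/2; P(running | running) = 1/2.
P = 1/2 × 1/2 × 1/2 × 1/2 = 1/16.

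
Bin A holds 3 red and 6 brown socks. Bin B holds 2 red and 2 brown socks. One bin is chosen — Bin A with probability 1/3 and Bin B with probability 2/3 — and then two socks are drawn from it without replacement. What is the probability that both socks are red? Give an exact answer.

5/36

From Bin A: P(both red) = (3/9)(2/8) = 1/12.
From Bin B: P(both red) = (2/4)(1/3) = 1/6.
Total probability = (1/3)(1/12) + (2/3)(1/6) = 5/36.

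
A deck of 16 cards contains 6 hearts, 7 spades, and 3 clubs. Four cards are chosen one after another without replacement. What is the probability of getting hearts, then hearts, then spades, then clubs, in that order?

Chain rule:
P = 6/16 × 5/15 × 7/14 × 3/13 = 630/43680 = 3/208.

3/208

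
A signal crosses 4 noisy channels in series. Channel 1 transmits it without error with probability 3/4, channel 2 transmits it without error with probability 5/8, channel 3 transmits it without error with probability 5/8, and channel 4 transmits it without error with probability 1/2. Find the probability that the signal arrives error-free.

The events are sequential, so multiply the conditional probabilities:
P = 3/4 × 5/8 × 5/8 × 1/2 = 75/512.

75/512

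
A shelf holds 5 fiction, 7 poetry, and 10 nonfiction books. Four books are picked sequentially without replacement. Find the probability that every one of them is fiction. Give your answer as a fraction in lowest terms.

1/1463

P = 5/22 × 4/21 × 3/20 × 2/19 = 120/175560 = 1/1463.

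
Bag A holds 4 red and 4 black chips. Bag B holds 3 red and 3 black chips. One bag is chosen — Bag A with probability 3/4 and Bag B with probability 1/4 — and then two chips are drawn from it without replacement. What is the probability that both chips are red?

59/280

From Bag A: P(both red) = (4/8)(3/7) = 3/14.
From Bag B: P(both red) = (3/6)(2/5) = 1/5.
Total probability = (3/4)(3/14) + (1/4)(1/5) = 59/280.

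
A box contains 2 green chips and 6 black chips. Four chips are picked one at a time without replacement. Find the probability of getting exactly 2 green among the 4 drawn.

One ordering (green drawn first) has probability 2/8 × 1/7 × 6/6 × 5/5 = 60/1680 = 1/28.
There are C(4,2) = 6 such orderings, each equally likely, so P = 6 × 1/28 = 3/14.

3/14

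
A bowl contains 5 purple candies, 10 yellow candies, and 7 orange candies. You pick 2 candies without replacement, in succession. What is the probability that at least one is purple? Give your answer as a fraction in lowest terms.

P(no purple) = 17/22 × 16/21 = 272/462 = 136/231.
P(at least one) = 1 − 136/231 = 95/231.

95/231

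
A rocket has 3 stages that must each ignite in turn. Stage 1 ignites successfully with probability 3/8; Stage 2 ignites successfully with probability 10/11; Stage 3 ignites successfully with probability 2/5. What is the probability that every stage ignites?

Each stage is reached only if all earlier stages succeed, so
P = 3/8 × 10/11 × 2/5 = 60/440 = 3/22.

3/22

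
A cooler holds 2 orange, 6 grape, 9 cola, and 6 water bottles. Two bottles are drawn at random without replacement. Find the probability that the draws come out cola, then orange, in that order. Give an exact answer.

9/253

Chain rule:
P = 9/23 × 2/22 = 18/506 = 9/253.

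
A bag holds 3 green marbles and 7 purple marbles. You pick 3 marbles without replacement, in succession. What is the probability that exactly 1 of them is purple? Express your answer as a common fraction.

7/40

One ordering (purple drawn first) has probability 7/10 × 3/9 × 2/8 = 42/720 = 7/120.
There are C(3,1) = 3 such orderings, each equally likely, so P = 3 × 7/120 = 7/40.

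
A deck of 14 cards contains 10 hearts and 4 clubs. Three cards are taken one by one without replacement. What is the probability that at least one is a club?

P(no clubs) = 10/14 × 9/13 × 8/12 = 720/2184 = 30/91.
P(at least one) = 1 − 30/91 = 61/91.

61/91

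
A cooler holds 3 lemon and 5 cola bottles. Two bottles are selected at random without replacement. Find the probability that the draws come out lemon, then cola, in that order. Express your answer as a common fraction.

15/56

Each draw changes the counts, so multiply the conditional probabilities along the sequence:
P = 3/8 × 5/7 = 15/56.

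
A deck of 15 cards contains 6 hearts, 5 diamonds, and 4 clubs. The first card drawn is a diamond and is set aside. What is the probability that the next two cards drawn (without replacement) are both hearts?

15/91

With the first card removed, 6 hearts remain out of 14.
P = 6/14 × 5/13 = 30/182 = 15/91.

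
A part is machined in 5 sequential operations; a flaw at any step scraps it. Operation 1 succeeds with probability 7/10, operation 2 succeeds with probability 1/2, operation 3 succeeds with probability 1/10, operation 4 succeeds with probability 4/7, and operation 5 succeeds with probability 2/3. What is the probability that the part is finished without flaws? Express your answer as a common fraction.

1/75

Each stage is reached only if all earlier stages succeed, so
P = 7/10 × 1/2 × 1/10 × 4/7 × 2/3 = 56/4200 = 1/75.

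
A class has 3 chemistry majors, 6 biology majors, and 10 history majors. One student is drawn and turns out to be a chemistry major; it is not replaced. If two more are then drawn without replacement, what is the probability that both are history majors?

5/17

With the first student removed, 10 history majors remain out of 18.
P = 10/18 × 9/17 = 90/306 = 5/17.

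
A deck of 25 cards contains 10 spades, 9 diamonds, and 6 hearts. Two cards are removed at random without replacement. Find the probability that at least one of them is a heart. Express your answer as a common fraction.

P(no hearts) = 19/25 × 18/24 = 342/600 = 57/100.
P(at least one) = 1 − 57/100 = 43/100.

43/100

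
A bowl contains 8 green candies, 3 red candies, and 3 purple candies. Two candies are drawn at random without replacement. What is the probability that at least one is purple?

P(no purple) = 11/14 × 10/13 = 110/182 = 55/91.
P(at least one) = 1 − 55/91 = 36/91.

36/91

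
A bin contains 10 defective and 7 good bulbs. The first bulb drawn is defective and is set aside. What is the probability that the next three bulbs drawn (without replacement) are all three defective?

3/20

After the first draw, 9 of the remaining 16 bulbs are defective.
P = 9/16 × 8/15 × 7/14 = 504/3360 = 3/20.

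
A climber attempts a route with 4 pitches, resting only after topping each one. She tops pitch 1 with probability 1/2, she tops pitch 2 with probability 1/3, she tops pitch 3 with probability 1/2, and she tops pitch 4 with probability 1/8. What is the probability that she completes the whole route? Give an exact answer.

The events are sequential, so multiply the conditional probabilities:
P = 1/2 × 1/3 × 1/2 × 1/8 = 1/96.

1/96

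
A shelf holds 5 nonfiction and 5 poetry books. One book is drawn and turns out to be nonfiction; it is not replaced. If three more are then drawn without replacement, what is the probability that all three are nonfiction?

1/21

With the first book removed, 4 nonfiction remain out of 9.
P = 4/9 × 3/8 × 2/7 = 24/504 = 1/21.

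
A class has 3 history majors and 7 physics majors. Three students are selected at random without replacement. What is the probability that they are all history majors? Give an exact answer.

P = 3/10 × 2/9 × 1/8 = 6/720 = 1/120.

1/120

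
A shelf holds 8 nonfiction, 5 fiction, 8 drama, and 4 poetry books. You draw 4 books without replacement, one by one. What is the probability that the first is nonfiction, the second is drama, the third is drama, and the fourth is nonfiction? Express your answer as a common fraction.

196/18975

Each draw changes the counts, so multiply the conditional probabilities along the sequence:
P = 8/25 × 8/24 × 7/23 × 7/22 = 3136/303600 = 196/18975.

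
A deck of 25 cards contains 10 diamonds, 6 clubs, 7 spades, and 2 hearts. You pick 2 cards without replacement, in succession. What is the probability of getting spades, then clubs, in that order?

7/100

Multiply the probability of each draw given the previous ones:
P = 7/25 × 6/24 = 42/600 = 7/100.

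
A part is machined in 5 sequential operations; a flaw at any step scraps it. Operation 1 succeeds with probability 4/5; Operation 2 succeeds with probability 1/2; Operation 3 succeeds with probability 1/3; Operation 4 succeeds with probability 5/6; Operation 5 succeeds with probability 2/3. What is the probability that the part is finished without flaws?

2/27

Multiplying along the chain,
P = 4/5 × 1/2 × 1/3 × 5/6 × 2/3 = 40/540 = 2/27.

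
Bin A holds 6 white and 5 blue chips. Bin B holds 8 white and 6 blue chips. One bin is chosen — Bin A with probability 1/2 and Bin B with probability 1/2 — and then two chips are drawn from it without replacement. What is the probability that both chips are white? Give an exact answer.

From Bin A: P(both white) = (6/11)(5/10) = 3/11.
From Bin B: P(both white) = (8/14)(7/13) = 4/13.
Total probability = (1/2)(3/11) + (1/2)(4/13) = 83/286.

83/286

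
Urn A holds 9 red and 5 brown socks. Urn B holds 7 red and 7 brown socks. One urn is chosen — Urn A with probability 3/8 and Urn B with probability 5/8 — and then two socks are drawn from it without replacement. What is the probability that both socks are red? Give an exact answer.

From Urn A: P(both red) = (9/14)(8/13) = 36/91.
From Urn B: P(both red) = (7/14)(6/13) = 3/13.
Total probability = (3/8)(36/91) + (5/8)(3/13) = 213/728.

213/728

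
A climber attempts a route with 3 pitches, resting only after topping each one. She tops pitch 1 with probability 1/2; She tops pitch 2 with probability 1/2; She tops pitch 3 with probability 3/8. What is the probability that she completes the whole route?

3/32

Each stage is reached only if all earlier stages succeed, so
P = 1/2 × 1/2 × 3/8 = 3/32.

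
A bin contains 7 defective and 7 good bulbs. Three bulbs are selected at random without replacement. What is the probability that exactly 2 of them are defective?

One ordering (defective drawn first) has probability 7/14 × 6/13 × 7/12 = 294/2184 = 7/52.
There are C(3,2) = 3 such orderings, each equally likely, so P = 3 × 7/52 = 21/52.

21/52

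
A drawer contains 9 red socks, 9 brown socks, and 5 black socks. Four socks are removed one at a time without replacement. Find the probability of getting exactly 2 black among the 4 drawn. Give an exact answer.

306/1771

One ordering (black drawn first) has probability 5/23 × 4/22 × 18/21 × 17/20 = 6120/212520 = 51/1771.
There are C(4,2) = 6 such orderings, each equally likely, so P = 6 × 51/1771 = 306/1771.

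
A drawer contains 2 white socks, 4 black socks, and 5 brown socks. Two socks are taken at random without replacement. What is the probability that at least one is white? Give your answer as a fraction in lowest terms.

P(no white) = 9/11 × 8/10 = 72/110 = 36/55.
P(at least one) = 1 − 36/55 = 19/55.

19/55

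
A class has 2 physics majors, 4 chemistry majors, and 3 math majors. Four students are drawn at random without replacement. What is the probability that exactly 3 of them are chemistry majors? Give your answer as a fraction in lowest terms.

One ordering (chemistry majors drawn first) has probability 4/9 × 3/8 × 2/7 × 5/6 = 120/3024 = 5/126.
There are C(4,3) = 4 such orderings, each equally likely, so P = 4 × 5/126 = 10/63.

10/63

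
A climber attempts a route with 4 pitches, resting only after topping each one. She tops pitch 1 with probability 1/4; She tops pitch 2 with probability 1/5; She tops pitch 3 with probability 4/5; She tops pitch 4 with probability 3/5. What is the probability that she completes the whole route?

Each stage is reached only if all earlier stages succeed, so
P = 1/4 × 1/5 × 4/5 × 3/5 = 12/500 = 3/125.

3/125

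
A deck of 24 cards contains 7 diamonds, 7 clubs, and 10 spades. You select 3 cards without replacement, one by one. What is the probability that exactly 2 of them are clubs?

357/2024

One ordering (clubs drawn first) has probability 7/24 × 6/23 × 17/22 = 714/12144 = 119/2024.
There are C(3,2) = 3 such orderings, each equally likely, so P = 3 × 119/2024 = 357/2024.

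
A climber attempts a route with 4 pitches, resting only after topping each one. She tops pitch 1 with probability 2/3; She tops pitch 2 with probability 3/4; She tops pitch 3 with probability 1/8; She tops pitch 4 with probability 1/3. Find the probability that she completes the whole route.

Each stage is reached only if all earlier stages succeed, so
P = 2/3 × 3/4 × 1/8 × 1/3 = 6/288 = 1/48.

1/48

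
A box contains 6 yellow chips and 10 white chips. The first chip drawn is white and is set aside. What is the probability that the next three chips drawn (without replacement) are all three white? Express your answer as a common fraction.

With the first chip removed, 9 white remain out of 15.
P = 9/15 × 8/14 × 7/13 = 504/2730 = 12/65.

12/65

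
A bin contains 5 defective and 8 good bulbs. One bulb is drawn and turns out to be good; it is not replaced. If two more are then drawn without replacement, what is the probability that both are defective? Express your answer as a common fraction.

After the first draw, 5 of the remaining 12 bulbs are defective.
P = 5/12 × 4/11 = 20/132 = 5/33.

5/33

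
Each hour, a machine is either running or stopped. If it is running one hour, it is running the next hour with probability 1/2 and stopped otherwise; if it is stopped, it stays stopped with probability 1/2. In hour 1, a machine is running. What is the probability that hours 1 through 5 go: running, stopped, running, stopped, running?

1/16

Hour 1 is given. For each transition, use the conditional probability from the current state:
P(stopped | running) = 1/2; P(running | stopped) = 1/2; P(stopped | running) = 1/2; P(running | stopped) = 1/2.
P = 1/2 × 1/2 × 1/2 × 1/2 = 1/16.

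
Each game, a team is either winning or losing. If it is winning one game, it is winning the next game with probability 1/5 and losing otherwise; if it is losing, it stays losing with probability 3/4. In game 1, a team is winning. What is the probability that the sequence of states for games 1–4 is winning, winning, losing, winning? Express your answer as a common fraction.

Game 1 is given. For each transition, use the conditional probability from the current state:
P(winning | winning) = 1/5; P(losing | winning) = 4/5; P(winning | losing) = 1/4.
P = 1/5 × 4/5 × 1/4 = 4/100 = 1/25.

1/25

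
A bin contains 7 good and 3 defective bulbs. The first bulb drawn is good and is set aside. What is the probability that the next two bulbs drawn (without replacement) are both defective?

After the first draw, 3 of the remaining 9 bulbs are defective.
P = 3/9 × 2/8 = 6/72 = 1/12.

1/12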